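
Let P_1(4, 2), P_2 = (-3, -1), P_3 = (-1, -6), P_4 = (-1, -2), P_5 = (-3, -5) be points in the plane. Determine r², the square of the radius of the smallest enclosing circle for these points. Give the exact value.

The minimum enclosing circle of a finite set is fixed by two of the points (as a diameter) or three (as a circumcircle).
The farthest pair is P_1–P_5 with squared distance 98. The circle on this segment as diameter has centre (0.5, -1.5) and r² = 98/4 = 24.5.
Check P_2: distance² to centre = 12.5 ≤ 24.5, so it lies inside.
All remaining points lie in this disk, and no smaller disk contains both endpoints, so this is the minimum enclosing circle.

24.5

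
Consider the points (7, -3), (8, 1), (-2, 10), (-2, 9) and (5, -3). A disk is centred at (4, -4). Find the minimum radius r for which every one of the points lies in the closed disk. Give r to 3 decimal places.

15.232

The required radius is the distance from (4, -4) to the farthest point.
Squared distances: 10, 41, 232, 205, 2.
Maximum is 232, attained at (-2, 10).
r = √232 ≈ 15.232.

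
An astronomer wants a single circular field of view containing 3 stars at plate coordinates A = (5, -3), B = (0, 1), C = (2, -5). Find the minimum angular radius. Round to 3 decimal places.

Side lengths²: AB² = 41, AC² = 13, BC² = 40.
Since AB² = 41 < 40 + 13 = 53, the triangle is acute, so the smallest enclosing circle is the circumcircle.
Circumcentre = (43/22, -37/22), r² = 2665/242.
r = √(2665/242) ≈ 3.318.

3.318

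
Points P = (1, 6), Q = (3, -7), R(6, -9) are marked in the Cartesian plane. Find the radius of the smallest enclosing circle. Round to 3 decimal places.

7.906

Side lengths²: PQ² = 173, PR² = 250, QR² = 13.
Since PR² = 250 ≥ 173 + 13 = 186, the angle opposite PR is not acute, so the smallest enclosing circle has PR as diameter.
Centre = midpoint of PR = (3.5, -1.5), r² = 250/4 = 62.5.
r = √(62.5) ≈ 7.906.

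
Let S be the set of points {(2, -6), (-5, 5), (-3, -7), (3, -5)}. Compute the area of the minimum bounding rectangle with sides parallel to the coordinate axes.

x ranges over [-5, 3], width 8.
y ranges over [-7, 5], height 12.
Area = 8 × 12 = 96.

96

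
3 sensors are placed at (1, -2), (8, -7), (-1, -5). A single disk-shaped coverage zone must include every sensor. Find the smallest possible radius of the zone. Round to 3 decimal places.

4.612

Call the three points A, B, C in the order given.
Side lengths²: AB² = 74, AC² = 13, BC² = 85.
Since BC² = 85 < 74 + 13 = 87, the triangle is acute, so the smallest enclosing circle is the circumcircle.
Circumcentre = (219/62, -363/62), r² = 40885/1922.
r = √(40885/1922) ≈ 4.612.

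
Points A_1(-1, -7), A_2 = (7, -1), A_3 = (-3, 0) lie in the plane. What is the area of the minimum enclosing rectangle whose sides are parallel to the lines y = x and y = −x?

In coordinates u = x + y, v = x − y the rectangle is axis-aligned; the map (x,y)→(u,v) scales areas by 2.
u-values: -8, 6, -3; range = 6 − (-8) = 14.
v-values: 6, 8, -3; range = 8 − (-3) = 11.
Area = (14 × 11) / 2 = 77.

77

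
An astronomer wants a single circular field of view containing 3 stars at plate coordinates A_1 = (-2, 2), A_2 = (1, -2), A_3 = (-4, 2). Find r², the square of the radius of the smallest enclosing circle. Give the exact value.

10.25

Side lengths²: A_1A_2² = 25, A_1A_3² = 4, A_2A_3² = 41.
Since A_2A_3² = 41 ≥ 25 + 4 = 29, the angle opposite A_2A_3 is not acute, so the smallest enclosing circle has A_2A_3 as diameter.
Centre = midpoint of A_2A_3 = (-1.5, 0), r² = 41/4 = 10.25.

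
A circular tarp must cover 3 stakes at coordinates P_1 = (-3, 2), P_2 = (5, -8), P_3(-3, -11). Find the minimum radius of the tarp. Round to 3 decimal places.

6.839

Side lengths²: P_1P_2² = 164, P_1P_3² = 169, P_2P_3² = 73.
Since P_1P_3² = 169 < 164 + 73 = 237, the triangle is acute, so the smallest enclosing circle is the circumcircle.
Circumcentre = (-0.875, -4.5), r² = 46.765625.
r = √(46.765625) ≈ 6.839.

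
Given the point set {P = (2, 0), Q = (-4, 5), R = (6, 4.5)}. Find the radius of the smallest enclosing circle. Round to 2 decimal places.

5.01

Side lengths²: PQ² = 61, PR² = 36.25, QR² = 100.25.
Since QR² = 100.25 ≥ 61 + 36.25 = 97.25, the angle opposite QR is not acute, so the smallest enclosing circle has QR as diameter.
Centre = midpoint of QR = (1, 4.75), r² = 100.25/4 = 25.0625.
r = √(25.0625) ≈ 5.01.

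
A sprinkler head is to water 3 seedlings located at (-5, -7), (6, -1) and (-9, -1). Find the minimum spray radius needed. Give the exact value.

7.5

Call the three points A, B, C in the order given.
Side lengths²: AB² = 157, AC² = 52, BC² = 225.
Since BC² = 225 ≥ 157 + 52 = 209, the angle opposite BC is not acute, so the smallest enclosing circle has BC as diameter.
Centre = midpoint of BC = (-1.5, -1), r² = 225/4 = 56.25.
r = √(56.25) = 7.5.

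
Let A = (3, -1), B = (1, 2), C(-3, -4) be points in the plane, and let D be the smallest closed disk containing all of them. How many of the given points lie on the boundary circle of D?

Side lengths²: AB² = 13, AC² = 45, BC² = 52.
Since BC² = 52 < 45 + 13 = 58, the triangle is acute, so the smallest enclosing circle is the circumcircle.
Circumcentre = (-0.625, -1.25), r² = 13.203125.
The points at distance exactly r from the centre are A, B, C — 3 points.

3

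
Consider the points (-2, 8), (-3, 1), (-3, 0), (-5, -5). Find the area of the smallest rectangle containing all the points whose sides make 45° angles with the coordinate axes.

In coordinates u = x + y, v = x − y the rectangle is axis-aligned; the map (x,y)→(u,v) scales areas by 2.
u-values: 6, -2, -3, -10; range = 6 − (-10) = 16.
v-values: -10, -4, -3, 0; range = 0 − (-10) = 10.
Area = (16 × 10) / 2 = 80.

80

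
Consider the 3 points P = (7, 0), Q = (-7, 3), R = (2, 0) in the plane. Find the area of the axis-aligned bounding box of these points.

x ranges over [-7, 7], width 14.
y ranges over [0, 3], height 3.
Area = 14 × 3 = 42.

42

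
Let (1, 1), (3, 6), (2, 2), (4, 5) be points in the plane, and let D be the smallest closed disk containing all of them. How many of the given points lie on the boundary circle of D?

A smallest enclosing disk is always determined by at most three of the input points on its boundary.
The farthest pair is (1, 1)–(3, 6) with squared distance 29. The circle on this segment as diameter has centre (2, 3.5) and r² = 29/4 = 7.25.
Check (2, 2): distance² to centre = 2.25 ≤ 7.25, so it lies inside.
All remaining points lie in this disk, and no smaller disk contains both endpoints, so this is the minimum enclosing circle.
The points at distance exactly r from the centre are (1, 1), (3, 6) — 2 points.

2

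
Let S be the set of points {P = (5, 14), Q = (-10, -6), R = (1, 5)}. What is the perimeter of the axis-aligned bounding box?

Width = max x − min x = 5 − (-10) = 15.
Height = max y − min y = 14 − (-6) = 20.
Perimeter = 2(15 + 20) = 70.

70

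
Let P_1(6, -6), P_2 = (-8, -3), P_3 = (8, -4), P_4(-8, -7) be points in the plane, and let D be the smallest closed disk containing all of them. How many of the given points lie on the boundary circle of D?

3

By Welzl's lemma the MEC is supported by two points (diametrically opposite) or three points (on a circumcircle).
The minimum enclosing circle is determined by three boundary points: P_2, P_3, P_4.
Their circumcentre is (-0.09375, -5) with r² = 66.5087890625.
The farthest remaining point P_1 is at distance² 38.1337890625 ≤ 66.5087890625.
The points at distance exactly r from the centre are P_2, P_3, P_4 — 3 points.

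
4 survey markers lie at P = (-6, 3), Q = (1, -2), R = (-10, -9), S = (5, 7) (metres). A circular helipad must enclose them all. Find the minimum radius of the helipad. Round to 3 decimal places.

A smallest enclosing disk is always determined by at most three of the input points on its boundary.
The farthest pair is R–S with squared distance 481. The circle on this segment as diameter has centre (-2.5, -1) and r² = 481/4 = 120.25.
Check P: distance² to centre = 28.25 ≤ 120.25, so it lies inside.
All remaining points lie in this disk, and no smaller disk contains both endpoints, so this is the minimum enclosing circle.
r = √(120.25) ≈ 10.966.

10.966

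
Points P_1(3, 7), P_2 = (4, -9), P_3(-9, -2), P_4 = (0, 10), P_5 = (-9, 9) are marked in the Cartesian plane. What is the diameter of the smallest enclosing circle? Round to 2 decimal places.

The minimum enclosing circle of a finite set is fixed by two of the points (as a diameter) or three (as a circumcircle).
The farthest pair is P_2–P_5 with squared distance 493. The circle on this segment as diameter has centre (-2.5, 0) and r² = 493/4 = 123.25.
Check P_1: distance² to centre = 79.25 ≤ 123.25, so it lies inside.
All remaining points lie in this disk, and no smaller disk contains both endpoints, so this is the minimum enclosing circle.
Diameter = 2r = 2√(123.25) ≈ 22.20.

22.20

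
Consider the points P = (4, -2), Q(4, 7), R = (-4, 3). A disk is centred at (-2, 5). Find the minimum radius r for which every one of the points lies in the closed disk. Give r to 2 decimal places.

The required radius is the distance from (-2, 5) to the farthest point.
Squared distances: 85, 40, 8.
Maximum is 85, attained at P.
r = √85 ≈ 9.22.

9.22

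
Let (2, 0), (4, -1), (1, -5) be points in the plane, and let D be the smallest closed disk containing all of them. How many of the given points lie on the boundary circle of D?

Call the three points A, B, C in the order given.
Side lengths²: AB² = 5, AC² = 26, BC² = 25.
Since AC² = 26 < 25 + 5 = 30, the triangle is acute, so the smallest enclosing circle is the circumcircle.
Circumcentre = (43/22, -57/22), r² = 1625/242.
The points at distance exactly r from the centre are (2, 0), (4, -1), (1, -5) — 3 points.

3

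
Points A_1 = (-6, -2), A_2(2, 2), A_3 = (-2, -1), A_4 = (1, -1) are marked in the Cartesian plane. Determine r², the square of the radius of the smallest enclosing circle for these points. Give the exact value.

20

The minimum enclosing circle of a finite set is fixed by two of the points (as a diameter) or three (as a circumcircle).
The farthest pair is A_1–A_2 with squared distance 80. The circle on this segment as diameter has centre (-2, 0) and r² = 80/4 = 20.
Check A_3: distance² to centre = 1 ≤ 20, so it lies inside.
All remaining points lie in this disk, and no smaller disk contains both endpoints, so this is the minimum enclosing circle.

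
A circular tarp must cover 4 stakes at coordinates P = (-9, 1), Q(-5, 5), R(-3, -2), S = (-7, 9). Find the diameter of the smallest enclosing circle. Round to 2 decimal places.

The minimum enclosing circle of a finite set is fixed by two of the points (as a diameter) or three (as a circumcircle).
The farthest pair is R–S with squared distance 137. The circle on this segment as diameter has centre (-5, 3.5) and r² = 137/4 = 34.25.
Check P: distance² to centre = 22.25 ≤ 34.25, so it lies inside.
All remaining points lie in this disk, and no smaller disk contains both endpoints, so this is the minimum enclosing circle.
Diameter = 2r = 2√(34.25) ≈ 11.70.

11.70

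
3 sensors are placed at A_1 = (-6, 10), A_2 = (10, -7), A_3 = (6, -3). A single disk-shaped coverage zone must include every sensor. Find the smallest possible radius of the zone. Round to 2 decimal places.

11.67

Side lengths²: A_1A_2² = 545, A_1A_3² = 313, A_2A_3² = 32.
Since A_1A_2² = 545 ≥ 313 + 32 = 345, the angle opposite A_1A_2 is not acute, so the smallest enclosing circle has A_1A_2 as diameter.
Centre = midpoint of A_1A_2 = (2, 1.5), r² = 545/4 = 136.25.
r = √(136.25) ≈ 11.67.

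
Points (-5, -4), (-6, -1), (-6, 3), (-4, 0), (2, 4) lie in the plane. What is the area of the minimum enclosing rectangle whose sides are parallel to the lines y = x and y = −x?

60

In coordinates u = x + y, v = x − y the rectangle is axis-aligned; the map (x,y)→(u,v) scales areas by 2.
u-values: -9, -7, -3, -4, 6; range = 6 − (-9) = 15.
v-values: -1, -5, -9, -4, -2; range = -1 − (-9) = 8.
Area = (15 × 8) / 2 = 60.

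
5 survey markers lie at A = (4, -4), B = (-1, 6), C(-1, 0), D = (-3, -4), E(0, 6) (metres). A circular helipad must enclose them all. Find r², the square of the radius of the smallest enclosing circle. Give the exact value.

The minimum enclosing circle is determined by three boundary points: A, B, D.
Their circumcentre is (0.5, 0.5) with r² = 32.5.
The farthest remaining point E is at distance² 30.5 ≤ 32.5.

32.5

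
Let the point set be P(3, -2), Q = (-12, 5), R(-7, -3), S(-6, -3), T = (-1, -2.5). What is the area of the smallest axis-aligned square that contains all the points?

225

The bounding box has width 15 and height 8.
An axis-aligned square enclosing the set must have side ≥ max(width, height).
So the minimum side is max(15, 8) = 15.
Area = 15² = 225.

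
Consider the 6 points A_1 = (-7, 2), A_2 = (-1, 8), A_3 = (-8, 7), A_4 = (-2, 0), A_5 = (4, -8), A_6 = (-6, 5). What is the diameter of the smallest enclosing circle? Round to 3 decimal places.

By Welzl's lemma the MEC is supported by two points (diametrically opposite) or three points (on a circumcircle).
The farthest pair is A_3–A_5 with squared distance 369. The circle on this segment as diameter has centre (-2, -0.5) and r² = 369/4 = 92.25.
Check A_1: distance² to centre = 31.25 ≤ 92.25, so it lies inside.
All remaining points lie in this disk, and no smaller disk contains both endpoints, so this is the minimum enclosing circle.
Diameter = 2r = 2√(92.25) ≈ 19.209.

19.209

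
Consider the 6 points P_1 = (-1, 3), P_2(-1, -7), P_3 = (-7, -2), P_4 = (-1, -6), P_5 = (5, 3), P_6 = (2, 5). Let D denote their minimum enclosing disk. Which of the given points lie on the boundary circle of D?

P_2, P_3, P_5

The minimum enclosing circle of a finite set is fixed by two of the points (as a diameter) or three (as a circumcircle).
The minimum enclosing circle is determined by three boundary points: P_2, P_3, P_5.
Their circumcentre is (-11/18, -13/30) with r² = 175253/4050.
The farthest remaining point P_6 is at distance² 147173/4050 ≤ 175253/4050.
The points at distance exactly r from the centre are P_2, P_3, P_5 — 3 points.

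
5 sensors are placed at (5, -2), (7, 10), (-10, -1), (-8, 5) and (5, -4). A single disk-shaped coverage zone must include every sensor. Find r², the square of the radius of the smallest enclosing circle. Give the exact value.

The minimum enclosing circle of a finite set is fixed by two of the points (as a diameter) or three (as a circumcircle).
The minimum enclosing circle is determined by three boundary points: (7, 10), (-10, -1), (5, -4).
Their circumcentre is (-43/36, 145/36) with r² = 66625/648.
The farthest remaining point (5, -2) is at distance² 48409/648 ≤ 66625/648.

66625/648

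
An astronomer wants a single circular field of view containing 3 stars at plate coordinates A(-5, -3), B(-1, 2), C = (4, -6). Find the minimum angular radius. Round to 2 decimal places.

5.03

Side lengths²: AB² = 41, AC² = 90, BC² = 89.
Since AC² = 90 < 89 + 41 = 130, the triangle is acute, so the smallest enclosing circle is the circumcircle.
Circumcentre = (1/38, -111/38), r² = 18245/722.
r = √(18245/722) ≈ 5.03.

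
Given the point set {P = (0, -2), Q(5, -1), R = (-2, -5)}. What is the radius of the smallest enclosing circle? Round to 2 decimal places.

4.03

Side lengths²: PQ² = 26, PR² = 13, QR² = 65.
Since QR² = 65 ≥ 26 + 13 = 39, the angle opposite QR is not acute, so the smallest enclosing circle has QR as diameter.
Centre = midpoint of QR = (1.5, -3), r² = 65/4 = 16.25.
r = √(16.25) ≈ 4.03.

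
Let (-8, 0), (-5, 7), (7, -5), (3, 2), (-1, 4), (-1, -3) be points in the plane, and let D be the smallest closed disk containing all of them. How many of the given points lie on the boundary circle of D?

3

By Welzl's lemma the MEC is supported by two points (diametrically opposite) or three points (on a circumcircle).
The minimum enclosing circle is determined by three boundary points: (-8, 0), (-5, 7), (7, -5).
Their circumcentre is (0.5, 0.5) with r² = 72.5.
The farthest remaining point (-1, 4) is at distance² 14.5 ≤ 72.5.
The points at distance exactly r from the centre are (-8, 0), (-5, 7), (7, -5) — 3 points.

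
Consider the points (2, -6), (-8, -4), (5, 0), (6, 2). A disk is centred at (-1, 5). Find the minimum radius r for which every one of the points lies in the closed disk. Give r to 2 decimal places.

11.40

The required radius is the distance from (-1, 5) to the farthest point.
Squared distances: 130, 130, 61, 58.
Maximum is 130, attained at (2, -6).
r = √130 ≈ 11.40.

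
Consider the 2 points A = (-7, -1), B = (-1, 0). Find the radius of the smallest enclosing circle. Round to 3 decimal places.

3.041

The smallest circle enclosing two points has them as diameter endpoints.
Centre = midpoint = (-4, -0.5); r² = |AB|²/4 = 37/4 = 9.25.
r = √(9.25) ≈ 3.041.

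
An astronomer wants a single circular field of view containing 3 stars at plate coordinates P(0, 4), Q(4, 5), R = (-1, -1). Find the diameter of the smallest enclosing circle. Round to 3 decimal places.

7.810

Side lengths²: PQ² = 17, PR² = 26, QR² = 61.
Since QR² = 61 ≥ 26 + 17 = 43, the angle opposite QR is not acute, so the smallest enclosing circle has QR as diameter.
Centre = midpoint of QR = (1.5, 2), r² = 61/4 = 15.25.
Diameter = 2r = 2√(15.25) ≈ 7.810.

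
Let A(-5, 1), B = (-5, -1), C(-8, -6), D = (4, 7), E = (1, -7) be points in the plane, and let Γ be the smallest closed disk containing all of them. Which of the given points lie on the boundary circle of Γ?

C, D

The farthest pair is C–D with squared distance 313. The circle on this segment as diameter has centre (-2, 0.5) and r² = 313/4 = 78.25.
Check A: distance² to centre = 9.25 ≤ 78.25, so it lies inside.
All remaining points lie in this disk, and no smaller disk contains both endpoints, so this is the minimum enclosing circle.
The points at distance exactly r from the centre are C, D — 2 points.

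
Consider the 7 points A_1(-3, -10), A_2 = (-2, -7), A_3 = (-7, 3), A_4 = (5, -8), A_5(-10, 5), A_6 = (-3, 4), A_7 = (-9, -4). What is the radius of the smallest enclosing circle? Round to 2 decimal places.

The farthest pair is A_4–A_5 with squared distance 394. The circle on this segment as diameter has centre (-2.5, -1.5) and r² = 394/4 = 98.5.
Check A_1: distance² to centre = 72.5 ≤ 98.5, so it lies inside.
All remaining points lie in this disk, and no smaller disk contains both endpoints, so this is the minimum enclosing circle.
r = √(98.5) ≈ 9.92.

9.92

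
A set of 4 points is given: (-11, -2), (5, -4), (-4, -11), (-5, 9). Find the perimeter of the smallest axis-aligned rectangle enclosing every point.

72

Width = max x − min x = 5 − (-11) = 16.
Height = max y − min y = 9 − (-11) = 20.
Perimeter = 2(16 + 20) = 72.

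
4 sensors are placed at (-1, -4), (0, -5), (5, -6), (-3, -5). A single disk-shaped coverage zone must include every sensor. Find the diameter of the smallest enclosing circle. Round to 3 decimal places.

The farthest pair is (5, -6)–(-3, -5) with squared distance 65. The circle on this segment as diameter has centre (1, -5.5) and r² = 65/4 = 16.25.
Check (-1, -4): distance² to centre = 6.25 ≤ 16.25, so it lies inside.
All remaining points lie in this disk, and no smaller disk contains both endpoints, so this is the minimum enclosing circle.
Diameter = 2r = 2√(16.25) ≈ 8.062.

8.062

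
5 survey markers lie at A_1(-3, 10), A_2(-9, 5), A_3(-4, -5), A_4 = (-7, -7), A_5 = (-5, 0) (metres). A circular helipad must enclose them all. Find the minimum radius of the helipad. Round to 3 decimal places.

8.732

A smallest enclosing disk is always determined by at most three of the input points on its boundary.
The farthest pair is A_1–A_4 with squared distance 305. The circle on this segment as diameter has centre (-5, 1.5) and r² = 305/4 = 76.25.
Check A_2: distance² to centre = 28.25 ≤ 76.25, so it lies inside.
All remaining points lie in this disk, and no smaller disk contains both endpoints, so this is the minimum enclosing circle.
r = √(76.25) ≈ 8.732.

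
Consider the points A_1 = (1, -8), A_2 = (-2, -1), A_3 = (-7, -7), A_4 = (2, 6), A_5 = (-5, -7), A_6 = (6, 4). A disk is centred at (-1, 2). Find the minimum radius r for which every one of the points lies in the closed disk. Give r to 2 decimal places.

10.82

The required radius is the distance from (-1, 2) to the farthest point.
Squared distances: 104, 10, 117, 25, 97, 53.
Maximum is 117, attained at A_3.
r = √117 ≈ 10.82.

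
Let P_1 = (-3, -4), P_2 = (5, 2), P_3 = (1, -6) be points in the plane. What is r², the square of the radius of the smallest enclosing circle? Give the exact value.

Side lengths²: P_1P_2² = 100, P_1P_3² = 20, P_2P_3² = 80.
Since P_1P_2² = 100 ≥ 80 + 20 = 100, the angle opposite P_1P_2 is not acute, so the smallest enclosing circle has P_1P_2 as diameter.
Centre = midpoint of P_1P_2 = (1, -1), r² = 100/4 = 25.

25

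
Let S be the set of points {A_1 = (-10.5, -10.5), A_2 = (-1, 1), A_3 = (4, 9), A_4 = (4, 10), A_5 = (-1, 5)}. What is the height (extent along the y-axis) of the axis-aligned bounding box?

20.5

max y = 10, min y = -10.5, so height = 20.5.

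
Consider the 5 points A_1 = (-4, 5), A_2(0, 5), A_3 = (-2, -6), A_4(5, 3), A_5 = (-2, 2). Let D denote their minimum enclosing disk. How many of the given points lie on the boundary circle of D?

A smallest enclosing disk is always determined by at most three of the input points on its boundary.
The minimum enclosing circle is determined by three boundary points: A_1, A_3, A_4.
Their circumcentre is (-15/38, -1/38) with r² = 27625/722.
The farthest remaining point A_2 is at distance² 18353/722 ≤ 27625/722.
The points at distance exactly r from the centre are A_1, A_3, A_4 — 3 points.

3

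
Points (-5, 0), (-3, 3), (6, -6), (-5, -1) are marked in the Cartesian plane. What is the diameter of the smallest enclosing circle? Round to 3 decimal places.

The minimum enclosing circle is determined by three boundary points: (-5, 0), (-3, 3), (6, -6).
Their circumcentre is (1.1, -1.9) with r² = 40.82.
The farthest remaining point (-5, -1) is at distance² 38.02 ≤ 40.82.
Diameter = 2r = 2√(40.82) ≈ 12.778.

12.778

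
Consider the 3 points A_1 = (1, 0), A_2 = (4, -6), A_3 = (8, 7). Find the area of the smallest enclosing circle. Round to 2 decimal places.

Side lengths²: A_1A_2² = 45, A_1A_3² = 98, A_2A_3² = 185.
Since A_2A_3² = 185 ≥ 98 + 45 = 143, the angle opposite A_2A_3 is not acute, so the smallest enclosing circle has A_2A_3 as diameter.
Centre = midpoint of A_2A_3 = (6, 0.5), r² = 185/4 = 46.25.
Area = π·r² = π·46.25 ≈ 145.30.

145.30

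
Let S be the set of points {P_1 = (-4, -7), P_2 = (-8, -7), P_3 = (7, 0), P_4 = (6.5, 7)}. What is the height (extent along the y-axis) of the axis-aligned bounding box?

max y = 7, min y = -7, so height = 14.

14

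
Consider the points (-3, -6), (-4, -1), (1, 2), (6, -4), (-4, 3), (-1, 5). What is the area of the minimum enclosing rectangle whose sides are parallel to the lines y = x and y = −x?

110.5

In coordinates u = x + y, v = x − y the rectangle is axis-aligned; the map (x,y)→(u,v) scales areas by 2.
u-values: -9, -5, 3, 2, -1, 4; range = 4 − (-9) = 13.
v-values: 3, -3, -1, 10, -7, -6; range = 10 − (-7) = 17.
Area = (13 × 17) / 2 = 110.5.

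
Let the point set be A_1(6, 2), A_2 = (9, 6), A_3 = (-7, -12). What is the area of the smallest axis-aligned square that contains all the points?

The bounding box has width 16 and height 18.
An axis-aligned square enclosing the set must have side ≥ max(width, height).
So the minimum side is max(16, 18) = 18.
Area = 18² = 324.

324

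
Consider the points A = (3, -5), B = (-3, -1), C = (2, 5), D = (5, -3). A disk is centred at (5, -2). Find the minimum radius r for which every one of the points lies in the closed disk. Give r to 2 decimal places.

The required radius is the distance from (5, -2) to the farthest point.
Squared distances: 13, 65, 58, 1.
Maximum is 65, attained at B.
r = √65 ≈ 8.06.

8.06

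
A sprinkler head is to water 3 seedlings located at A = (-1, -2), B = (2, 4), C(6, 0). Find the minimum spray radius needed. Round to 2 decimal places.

Side lengths²: AB² = 45, AC² = 53, BC² = 32.
Since AC² = 53 < 45 + 32 = 77, the triangle is acute, so the smallest enclosing circle is the circumcircle.
Circumcentre = (13/6, 1/6), r² = 265/18.
r = √(265/18) ≈ 3.84.

3.84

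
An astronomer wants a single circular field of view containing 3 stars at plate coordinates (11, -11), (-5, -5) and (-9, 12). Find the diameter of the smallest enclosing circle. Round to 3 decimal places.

30.480

Call the three points A, B, C in the order given.
Side lengths²: AB² = 292, AC² = 929, BC² = 305.
Since AC² = 929 ≥ 305 + 292 = 597, the angle opposite AC is not acute, so the smallest enclosing circle has AC as diameter.
Centre = midpoint of AC = (1, 0.5), r² = 929/4 = 232.25.
Diameter = 2r = 2√(232.25) ≈ 30.480.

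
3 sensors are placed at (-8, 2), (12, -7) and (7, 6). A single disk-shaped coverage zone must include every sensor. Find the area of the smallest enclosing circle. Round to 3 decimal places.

Call the three points A, B, C in the order given.
Side lengths²: AB² = 481, AC² = 241, BC² = 194.
Since AB² = 481 ≥ 241 + 194 = 435, the angle opposite AB is not acute, so the smallest enclosing circle has AB as diameter.
Centre = midpoint of AB = (2, -2.5), r² = 481/4 = 120.25.
Area = π·r² = π·120.25 ≈ 377.777.

377.777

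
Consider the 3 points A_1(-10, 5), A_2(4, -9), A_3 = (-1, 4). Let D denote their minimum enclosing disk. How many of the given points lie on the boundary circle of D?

Side lengths²: A_1A_2² = 392, A_1A_3² = 82, A_2A_3² = 194.
Since A_1A_2² = 392 ≥ 194 + 82 = 276, the angle opposite A_1A_2 is not acute, so the smallest enclosing circle has A_1A_2 as diameter.
Centre = midpoint of A_1A_2 = (-3, -2), r² = 392/4 = 98.
The points at distance exactly r from the centre are A_1, A_2 — 2 points.

2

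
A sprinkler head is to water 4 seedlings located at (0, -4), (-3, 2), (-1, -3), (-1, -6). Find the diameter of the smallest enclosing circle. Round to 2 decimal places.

The farthest pair is (-3, 2)–(-1, -6) with squared distance 68. The circle on this segment as diameter has centre (-2, -2) and r² = 68/4 = 17.
Check (0, -4): distance² to centre = 8 ≤ 17, so it lies inside.
All remaining points lie in this disk, and no smaller disk contains both endpoints, so this is the minimum enclosing circle.
Diameter = 2r = 2√17 ≈ 8.25.

8.25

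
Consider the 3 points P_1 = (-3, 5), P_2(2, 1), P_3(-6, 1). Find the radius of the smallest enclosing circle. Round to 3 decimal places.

4.002

Side lengths²: P_1P_2² = 41, P_1P_3² = 25, P_2P_3² = 64.
Since P_2P_3² = 64 < 41 + 25 = 66, the triangle is acute, so the smallest enclosing circle is the circumcircle.
Circumcentre = (-2, 1.125), r² = 16.015625.
r = √(16.015625) ≈ 4.002.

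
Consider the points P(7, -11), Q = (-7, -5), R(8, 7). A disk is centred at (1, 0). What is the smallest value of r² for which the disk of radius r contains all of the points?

157

The required radius is the distance from (1, 0) to the farthest point.
Squared distances: 157, 89, 98.
Maximum is 157, attained at P.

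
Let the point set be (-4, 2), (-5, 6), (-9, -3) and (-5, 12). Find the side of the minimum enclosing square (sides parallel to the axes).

15

The bounding box has width 5 and height 15.
An axis-aligned square enclosing the set must have side ≥ max(width, height).
So the minimum side is max(5, 15) = 15.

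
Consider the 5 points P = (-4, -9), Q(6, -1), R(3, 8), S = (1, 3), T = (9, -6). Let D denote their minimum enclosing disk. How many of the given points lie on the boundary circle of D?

3

The minimum enclosing circle of a finite set is fixed by two of the points (as a diameter) or three (as a circumcircle).
The minimum enclosing circle is determined by three boundary points: P, R, T.
Their circumcentre is (1.03, -1.13) with r² = 87.2378.
The farthest remaining point Q is at distance² 24.7178 ≤ 87.2378.
The points at distance exactly r from the centre are P, R, T — 3 points.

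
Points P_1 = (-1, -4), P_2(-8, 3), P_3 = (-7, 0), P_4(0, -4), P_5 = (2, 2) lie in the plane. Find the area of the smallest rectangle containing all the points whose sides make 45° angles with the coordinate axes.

In coordinates u = x + y, v = x − y the rectangle is axis-aligned; the map (x,y)→(u,v) scales areas by 2.
u-values: -5, -5, -7, -4, 4; range = 4 − (-7) = 11.
v-values: 3, -11, -7, 4, 0; range = 4 − (-11) = 15.
Area = (11 × 15) / 2 = 82.5.

82.5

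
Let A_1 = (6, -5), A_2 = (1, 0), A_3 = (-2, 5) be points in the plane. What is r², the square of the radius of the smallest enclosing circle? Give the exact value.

Side lengths²: A_1A_2² = 50, A_1A_3² = 164, A_2A_3² = 34.
Since A_1A_3² = 164 ≥ 50 + 34 = 84, the angle opposite A_1A_3 is not acute, so the smallest enclosing circle has A_1A_3 as diameter.
Centre = midpoint of A_1A_3 = (2, 0), r² = 164/4 = 41.

41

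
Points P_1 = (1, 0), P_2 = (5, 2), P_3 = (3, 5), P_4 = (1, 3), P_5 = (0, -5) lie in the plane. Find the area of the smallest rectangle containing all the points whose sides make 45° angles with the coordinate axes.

In coordinates u = x + y, v = x − y the rectangle is axis-aligned; the map (x,y)→(u,v) scales areas by 2.
u-values: 1, 7, 8, 4, -5; range = 8 − (-5) = 13.
v-values: 1, 3, -2, -2, 5; range = 5 − (-2) = 7.
Area = (13 × 7) / 2 = 45.5.

45.5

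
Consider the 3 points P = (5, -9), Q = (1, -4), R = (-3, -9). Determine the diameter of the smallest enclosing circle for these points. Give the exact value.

8.2

Side lengths²: PQ² = 41, PR² = 64, QR² = 41.
Since PR² = 64 < 41 + 41 = 82, the triangle is acute, so the smallest enclosing circle is the circumcircle.
Circumcentre = (1, -8.1), r² = 16.81.
Diameter = 2r = 2√(16.81) = 8.2.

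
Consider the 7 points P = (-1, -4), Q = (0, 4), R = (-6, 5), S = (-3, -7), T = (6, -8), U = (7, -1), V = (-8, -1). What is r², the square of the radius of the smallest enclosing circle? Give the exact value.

78.25

By Welzl's lemma the MEC is supported by two points (diametrically opposite) or three points (on a circumcircle).
The farthest pair is R–T with squared distance 313. The circle on this segment as diameter has centre (0, -1.5) and r² = 313/4 = 78.25.
Check P: distance² to centre = 7.25 ≤ 78.25, so it lies inside.
All remaining points lie in this disk, and no smaller disk contains both endpoints, so this is the minimum enclosing circle.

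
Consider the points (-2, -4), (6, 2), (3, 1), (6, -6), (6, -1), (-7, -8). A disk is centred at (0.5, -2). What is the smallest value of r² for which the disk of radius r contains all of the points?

The required radius is the distance from (0.5, -2) to the farthest point.
Squared distances: 10.25, 46.25, 15.25, 46.25, 31.25, 92.25.
Maximum is 92.25, attained at (-7, -8).

92.25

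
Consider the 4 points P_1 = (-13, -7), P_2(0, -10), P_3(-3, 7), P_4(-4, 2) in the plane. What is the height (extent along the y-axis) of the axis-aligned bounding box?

17

max y = 7, min y = -10, so height = 17.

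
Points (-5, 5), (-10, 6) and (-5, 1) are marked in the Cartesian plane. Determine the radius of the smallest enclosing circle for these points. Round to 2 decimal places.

Call the three points A, B, C in the order given.
Side lengths²: AB² = 26, AC² = 16, BC² = 50.
Since BC² = 50 ≥ 26 + 16 = 42, the angle opposite BC is not acute, so the smallest enclosing circle has BC as diameter.
Centre = midpoint of BC = (-7.5, 3.5), r² = 50/4 = 12.5.
r = √(12.5) ≈ 3.54.

3.54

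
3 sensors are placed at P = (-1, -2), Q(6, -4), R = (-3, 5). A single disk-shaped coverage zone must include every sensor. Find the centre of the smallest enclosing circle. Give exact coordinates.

(1.5, 0.5)

Side lengths²: PQ² = 53, PR² = 53, QR² = 162.
Since QR² = 162 ≥ 53 + 53 = 106, the angle opposite QR is not acute, so the smallest enclosing circle has QR as diameter.
Centre = midpoint of QR = (1.5, 0.5), r² = 162/4 = 40.5.
Centre = (1.5, 0.5).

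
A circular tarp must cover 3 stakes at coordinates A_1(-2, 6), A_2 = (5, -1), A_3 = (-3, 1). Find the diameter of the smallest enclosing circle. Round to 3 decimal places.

9.899

Side lengths²: A_1A_2² = 98, A_1A_3² = 26, A_2A_3² = 68.
Since A_1A_2² = 98 ≥ 68 + 26 = 94, the angle opposite A_1A_2 is not acute, so the smallest enclosing circle has A_1A_2 as diameter.
Centre = midpoint of A_1A_2 = (1.5, 2.5), r² = 98/4 = 24.5.
Diameter = 2r = 2√(24.5) ≈ 9.899.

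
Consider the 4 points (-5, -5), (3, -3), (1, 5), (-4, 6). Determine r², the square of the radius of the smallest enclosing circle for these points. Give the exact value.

A smallest enclosing disk is always determined by at most three of the input points on its boundary.
The minimum enclosing circle is determined by three boundary points: (-5, -5), (3, -3), (-4, 6).
Their circumcentre is (-89/43, 12/43) with r² = 67405/1849.
The farthest remaining point (1, 5) is at distance² 58633/1849 ≤ 67405/1849.

67405/1849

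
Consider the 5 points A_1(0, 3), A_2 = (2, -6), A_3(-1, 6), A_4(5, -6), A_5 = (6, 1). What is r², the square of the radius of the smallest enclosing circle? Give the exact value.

By Welzl's lemma the MEC is supported by two points (diametrically opposite) or three points (on a circumcircle).
The farthest pair is A_3–A_4 with squared distance 180. The circle on this segment as diameter has centre (2, 0) and r² = 180/4 = 45.
Check A_1: distance² to centre = 13 ≤ 45, so it lies inside.
All remaining points lie in this disk, and no smaller disk contains both endpoints, so this is the minimum enclosing circle.

45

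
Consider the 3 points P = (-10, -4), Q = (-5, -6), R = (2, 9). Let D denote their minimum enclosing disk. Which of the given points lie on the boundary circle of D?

Side lengths²: PQ² = 29, PR² = 313, QR² = 274.
Since PR² = 313 ≥ 274 + 29 = 303, the angle opposite PR is not acute, so the smallest enclosing circle has PR as diameter.
Centre = midpoint of PR = (-4, 2.5), r² = 313/4 = 78.25.
The points at distance exactly r from the centre are P, R — 2 points.

P, R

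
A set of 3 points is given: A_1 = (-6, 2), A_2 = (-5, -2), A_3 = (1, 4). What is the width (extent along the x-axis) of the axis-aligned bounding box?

7

max x = 1, min x = -6, so width = 7.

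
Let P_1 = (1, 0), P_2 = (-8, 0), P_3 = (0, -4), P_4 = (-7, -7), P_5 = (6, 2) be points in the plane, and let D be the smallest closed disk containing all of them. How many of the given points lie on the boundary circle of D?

A smallest enclosing disk is always determined by at most three of the input points on its boundary.
The farthest pair is P_4–P_5 with squared distance 250. The circle on this segment as diameter has centre (-0.5, -2.5) and r² = 250/4 = 62.5.
Check P_1: distance² to centre = 8.5 ≤ 62.5, so it lies inside.
All remaining points lie in this disk, and no smaller disk contains both endpoints, so this is the minimum enclosing circle.
The points at distance exactly r from the centre are P_2, P_4, P_5 — 3 points.

3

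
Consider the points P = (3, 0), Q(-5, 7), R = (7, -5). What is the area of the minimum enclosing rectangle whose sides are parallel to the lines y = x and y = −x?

12

In coordinates u = x + y, v = x − y the rectangle is axis-aligned; the map (x,y)→(u,v) scales areas by 2.
u-values: 3, 2, 2; range = 3 − 2 = 1.
v-values: 3, -12, 12; range = 12 − (-12) = 24.
Area = (1 × 24) / 2 = 12.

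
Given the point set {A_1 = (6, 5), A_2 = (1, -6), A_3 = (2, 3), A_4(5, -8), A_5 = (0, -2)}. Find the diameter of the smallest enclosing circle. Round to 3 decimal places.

A smallest enclosing disk is always determined by at most three of the input points on its boundary.
The farthest pair is A_1–A_4 with squared distance 170. The circle on this segment as diameter has centre (5.5, -1.5) and r² = 170/4 = 42.5.
Check A_2: distance² to centre = 40.5 ≤ 42.5, so it lies inside.
All remaining points lie in this disk, and no smaller disk contains both endpoints, so this is the minimum enclosing circle.
Diameter = 2r = 2√(42.5) ≈ 13.038.

13.038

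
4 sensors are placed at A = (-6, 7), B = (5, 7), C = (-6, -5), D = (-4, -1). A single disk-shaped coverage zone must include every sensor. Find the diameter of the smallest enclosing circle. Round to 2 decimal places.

16.28

The farthest pair is B–C with squared distance 265. The circle on this segment as diameter has centre (-0.5, 1) and r² = 265/4 = 66.25.
Check A: distance² to centre = 66.25 ≤ 66.25, so it lies inside.
All remaining points lie in this disk, and no smaller disk contains both endpoints, so this is the minimum enclosing circle.
Diameter = 2r = 2√(66.25) ≈ 16.28.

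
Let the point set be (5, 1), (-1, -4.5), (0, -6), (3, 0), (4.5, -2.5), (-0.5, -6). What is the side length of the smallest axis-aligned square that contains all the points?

7

The bounding box has width 6 and height 7.
An axis-aligned square enclosing the set must have side ≥ max(width, height).
So the minimum side is max(6, 7) = 7.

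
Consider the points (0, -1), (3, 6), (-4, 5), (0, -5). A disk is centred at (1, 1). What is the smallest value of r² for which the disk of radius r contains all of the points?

The required radius is the distance from (1, 1) to the farthest point.
Squared distances: 5, 29, 41, 37.
Maximum is 41, attained at (-4, 5).

41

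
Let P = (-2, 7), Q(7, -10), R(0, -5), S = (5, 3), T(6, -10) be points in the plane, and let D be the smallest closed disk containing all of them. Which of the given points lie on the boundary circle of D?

P, Q

By Welzl's lemma the MEC is supported by two points (diametrically opposite) or three points (on a circumcircle).
The farthest pair is P–Q with squared distance 370. The circle on this segment as diameter has centre (2.5, -1.5) and r² = 370/4 = 92.5.
Check R: distance² to centre = 18.5 ≤ 92.5, so it lies inside.
All remaining points lie in this disk, and no smaller disk contains both endpoints, so this is the minimum enclosing circle.
The points at distance exactly r from the centre are P, Q — 2 points.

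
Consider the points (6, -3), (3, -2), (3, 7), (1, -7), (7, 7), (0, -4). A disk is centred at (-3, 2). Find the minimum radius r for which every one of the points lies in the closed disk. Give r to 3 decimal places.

The required radius is the distance from (-3, 2) to the farthest point.
Squared distances: 106, 52, 61, 97, 125, 45.
Maximum is 125, attained at (7, 7).
r = √125 ≈ 11.180.

11.180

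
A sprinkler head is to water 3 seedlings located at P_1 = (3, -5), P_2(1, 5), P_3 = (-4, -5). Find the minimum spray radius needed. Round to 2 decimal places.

Side lengths²: P_1P_2² = 104, P_1P_3² = 49, P_2P_3² = 125.
Since P_2P_3² = 125 < 104 + 49 = 153, the triangle is acute, so the smallest enclosing circle is the circumcircle.
Circumcentre = (-0.5, -0.5), r² = 32.5.
r = √(32.5) ≈ 5.70.

5.70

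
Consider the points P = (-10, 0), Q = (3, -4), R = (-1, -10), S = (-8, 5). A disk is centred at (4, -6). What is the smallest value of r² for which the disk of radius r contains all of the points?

265

The required radius is the distance from (4, -6) to the farthest point.
Squared distances: 232, 5, 41, 265.
Maximum is 265, attained at S.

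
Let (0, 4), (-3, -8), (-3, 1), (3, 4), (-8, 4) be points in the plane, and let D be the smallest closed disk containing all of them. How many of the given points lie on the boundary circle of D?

3

By Welzl's lemma the MEC is supported by two points (diametrically opposite) or three points (on a circumcircle).
The minimum enclosing circle is determined by three boundary points: (-3, -8), (3, 4), (-8, 4).
Their circumcentre is (-2.5, -0.75) with r² = 52.8125.
The farthest remaining point (0, 4) is at distance² 28.8125 ≤ 52.8125.
The points at distance exactly r from the centre are (-3, -8), (3, 4), (-8, 4) — 3 points.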